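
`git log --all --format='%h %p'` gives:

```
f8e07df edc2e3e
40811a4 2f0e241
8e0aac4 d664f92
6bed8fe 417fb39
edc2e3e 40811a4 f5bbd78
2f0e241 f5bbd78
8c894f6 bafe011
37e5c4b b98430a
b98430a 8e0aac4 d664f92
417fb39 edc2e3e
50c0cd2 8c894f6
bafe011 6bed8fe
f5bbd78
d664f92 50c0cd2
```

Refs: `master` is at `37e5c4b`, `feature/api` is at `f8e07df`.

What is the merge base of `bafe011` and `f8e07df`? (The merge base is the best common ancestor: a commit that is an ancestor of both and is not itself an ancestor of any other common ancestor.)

Ancestors of bafe011: {2f0e241, 40811a4, 417fb39, 6bed8fe, bafe011, edc2e3e, f5bbd78}.
Ancestors of f8e07df: {2f0e241, 40811a4, edc2e3e, f5bbd78, f8e07df}.
Common ancestors: {2f0e241, 40811a4, edc2e3e, f5bbd78}.
Among these, edc2e3e is not an ancestor of any other common ancestor — it is the merge base.

edc2e3e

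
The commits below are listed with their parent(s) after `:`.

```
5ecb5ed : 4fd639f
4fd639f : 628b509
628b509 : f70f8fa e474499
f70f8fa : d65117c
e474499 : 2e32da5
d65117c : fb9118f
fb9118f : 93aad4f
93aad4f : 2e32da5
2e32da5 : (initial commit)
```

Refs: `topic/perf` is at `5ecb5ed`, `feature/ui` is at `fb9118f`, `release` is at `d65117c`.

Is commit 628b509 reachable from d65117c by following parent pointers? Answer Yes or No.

No

Ancestors of d65117c: {2e32da5, 93aad4f, d65117c, fb9118f}.
628b509 is not in that set, so it is not an ancestor of d65117c.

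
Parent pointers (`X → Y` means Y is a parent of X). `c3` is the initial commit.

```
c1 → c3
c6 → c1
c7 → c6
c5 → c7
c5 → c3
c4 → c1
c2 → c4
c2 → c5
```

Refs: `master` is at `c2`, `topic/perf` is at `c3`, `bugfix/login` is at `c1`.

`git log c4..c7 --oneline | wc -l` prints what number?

2

Reachable from c7: {c1, c3, c6, c7}.
Reachable from c4: {c1, c3, c4}.
In c7's history but not c4's: {c6, c7} — 2 commits.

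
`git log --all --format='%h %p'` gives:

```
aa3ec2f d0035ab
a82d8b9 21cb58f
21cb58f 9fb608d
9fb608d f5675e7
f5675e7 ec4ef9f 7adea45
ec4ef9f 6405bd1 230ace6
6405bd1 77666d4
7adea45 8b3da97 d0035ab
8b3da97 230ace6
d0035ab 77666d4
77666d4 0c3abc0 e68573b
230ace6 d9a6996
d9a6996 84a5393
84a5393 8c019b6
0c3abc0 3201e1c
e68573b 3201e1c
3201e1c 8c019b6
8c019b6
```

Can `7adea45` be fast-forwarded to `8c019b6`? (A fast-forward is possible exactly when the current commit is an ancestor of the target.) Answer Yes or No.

No

A fast-forward from 7adea45 to 8c019b6 is possible iff 7adea45 is an ancestor of 8c019b6.
Ancestors of 8c019b6: {8c019b6}.
7adea45 is not among them, so fast-forward is not possible.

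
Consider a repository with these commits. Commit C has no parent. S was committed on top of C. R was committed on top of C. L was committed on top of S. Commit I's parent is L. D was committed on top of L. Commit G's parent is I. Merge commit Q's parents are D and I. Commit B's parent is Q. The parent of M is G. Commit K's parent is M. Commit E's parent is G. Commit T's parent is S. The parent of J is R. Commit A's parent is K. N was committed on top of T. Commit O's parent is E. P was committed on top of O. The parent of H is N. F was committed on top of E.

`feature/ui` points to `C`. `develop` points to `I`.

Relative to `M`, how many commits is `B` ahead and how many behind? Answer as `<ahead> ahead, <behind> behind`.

3 ahead, 2 behind

Reachable from B: {B, C, D, I, L, Q, S}.
Reachable from M: {C, G, I, L, M, S}.
Only in B's history (ahead): {B, D, Q} — 3.
Only in M's history (behind): {G, M} — 2.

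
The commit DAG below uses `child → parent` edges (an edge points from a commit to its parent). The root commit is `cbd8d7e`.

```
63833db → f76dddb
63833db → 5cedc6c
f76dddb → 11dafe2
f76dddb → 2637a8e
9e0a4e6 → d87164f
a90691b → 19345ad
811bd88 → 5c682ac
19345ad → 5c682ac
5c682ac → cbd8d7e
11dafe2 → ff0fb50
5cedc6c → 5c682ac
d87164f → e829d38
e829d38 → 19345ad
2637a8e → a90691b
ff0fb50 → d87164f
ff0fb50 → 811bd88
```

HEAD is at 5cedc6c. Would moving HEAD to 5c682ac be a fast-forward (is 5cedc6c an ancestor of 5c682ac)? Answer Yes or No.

A fast-forward from 5cedc6c to 5c682ac is possible iff 5cedc6c is an ancestor of 5c682ac.
Ancestors of 5c682ac: {5c682ac, cbd8d7e}.
5cedc6c is not among them, so fast-forward is not possible.

No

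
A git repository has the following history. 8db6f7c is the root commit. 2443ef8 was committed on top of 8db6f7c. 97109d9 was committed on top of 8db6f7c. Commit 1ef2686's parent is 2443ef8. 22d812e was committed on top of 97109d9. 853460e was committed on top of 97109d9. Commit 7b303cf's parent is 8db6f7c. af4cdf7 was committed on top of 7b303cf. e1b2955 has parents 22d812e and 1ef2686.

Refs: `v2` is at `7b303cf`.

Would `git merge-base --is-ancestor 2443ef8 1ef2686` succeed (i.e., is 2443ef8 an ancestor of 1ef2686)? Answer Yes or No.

Ancestors of 1ef2686 (commits reachable by following parents): {1ef2686, 2443ef8, 8db6f7c}.
2443ef8 is in that set, so it is an ancestor of 1ef2686.

Yes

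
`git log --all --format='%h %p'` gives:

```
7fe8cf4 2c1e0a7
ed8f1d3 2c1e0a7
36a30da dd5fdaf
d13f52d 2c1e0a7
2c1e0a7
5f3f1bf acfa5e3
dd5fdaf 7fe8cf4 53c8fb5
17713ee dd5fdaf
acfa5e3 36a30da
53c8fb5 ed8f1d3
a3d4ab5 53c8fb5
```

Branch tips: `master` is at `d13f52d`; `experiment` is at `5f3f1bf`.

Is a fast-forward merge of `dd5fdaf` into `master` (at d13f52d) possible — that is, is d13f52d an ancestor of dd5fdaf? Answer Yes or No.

No

A fast-forward from d13f52d to dd5fdaf is possible iff d13f52d is an ancestor of dd5fdaf.
Ancestors of dd5fdaf: {2c1e0a7, 53c8fb5, 7fe8cf4, dd5fdaf, ed8f1d3}.
d13f52d is not among them, so fast-forward is not possible.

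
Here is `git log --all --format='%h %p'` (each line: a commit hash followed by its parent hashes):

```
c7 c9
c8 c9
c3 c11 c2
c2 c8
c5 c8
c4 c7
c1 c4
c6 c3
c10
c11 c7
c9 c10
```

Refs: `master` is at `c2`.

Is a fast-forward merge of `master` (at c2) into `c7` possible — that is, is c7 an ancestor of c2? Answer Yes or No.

No

A fast-forward from c7 to c2 is possible iff c7 is an ancestor of c2.
Ancestors of c2: {c10, c2, c8, c9}.
c7 is not among them, so fast-forward is not possible.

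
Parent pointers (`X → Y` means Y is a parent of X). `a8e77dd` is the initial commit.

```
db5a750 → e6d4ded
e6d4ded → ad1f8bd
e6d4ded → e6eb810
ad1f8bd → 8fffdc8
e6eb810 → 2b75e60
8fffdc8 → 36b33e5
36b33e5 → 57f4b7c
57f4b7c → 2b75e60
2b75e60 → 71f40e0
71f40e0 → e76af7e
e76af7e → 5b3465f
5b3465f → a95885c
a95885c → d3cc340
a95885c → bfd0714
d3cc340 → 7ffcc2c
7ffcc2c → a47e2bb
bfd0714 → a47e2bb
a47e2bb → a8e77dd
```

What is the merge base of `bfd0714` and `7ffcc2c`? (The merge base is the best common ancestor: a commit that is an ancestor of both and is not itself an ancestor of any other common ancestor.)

a47e2bb

Ancestors of bfd0714: {a47e2bb, a8e77dd, bfd0714}.
Ancestors of 7ffcc2c: {7ffcc2c, a47e2bb, a8e77dd}.
Common ancestors: {a47e2bb, a8e77dd}.
Among these, a47e2bb is not an ancestor of any other common ancestor — it is the merge base.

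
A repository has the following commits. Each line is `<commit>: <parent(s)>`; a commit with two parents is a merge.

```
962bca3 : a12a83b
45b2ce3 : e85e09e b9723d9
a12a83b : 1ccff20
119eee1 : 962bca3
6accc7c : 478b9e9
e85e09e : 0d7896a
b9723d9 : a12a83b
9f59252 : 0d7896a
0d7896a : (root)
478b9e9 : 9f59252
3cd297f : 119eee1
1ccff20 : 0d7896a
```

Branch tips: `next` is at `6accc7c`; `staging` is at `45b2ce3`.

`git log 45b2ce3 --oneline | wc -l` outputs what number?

6

Walking parent pointers from 45b2ce3: reachable set = {0d7896a, 1ccff20, 45b2ce3, a12a83b, b9723d9, e85e09e}.
That is 6 commits.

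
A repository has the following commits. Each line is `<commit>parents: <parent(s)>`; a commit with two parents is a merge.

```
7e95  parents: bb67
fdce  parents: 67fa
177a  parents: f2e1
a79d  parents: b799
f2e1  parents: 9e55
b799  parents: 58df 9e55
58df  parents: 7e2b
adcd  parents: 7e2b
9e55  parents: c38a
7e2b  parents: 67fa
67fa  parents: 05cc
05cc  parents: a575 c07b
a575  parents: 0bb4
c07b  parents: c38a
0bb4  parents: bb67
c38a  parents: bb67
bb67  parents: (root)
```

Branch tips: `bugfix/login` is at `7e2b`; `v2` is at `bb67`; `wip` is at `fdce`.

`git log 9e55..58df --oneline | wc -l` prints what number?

7

Reachable from 58df: {05cc, 0bb4, 58df, 67fa, 7e2b, a575, bb67, c07b, c38a}.
Reachable from 9e55: {9e55, bb67, c38a}.
In 58df's history but not 9e55's: {05cc, 0bb4, 58df, 67fa, 7e2b, a575, c07b} — 7 commits.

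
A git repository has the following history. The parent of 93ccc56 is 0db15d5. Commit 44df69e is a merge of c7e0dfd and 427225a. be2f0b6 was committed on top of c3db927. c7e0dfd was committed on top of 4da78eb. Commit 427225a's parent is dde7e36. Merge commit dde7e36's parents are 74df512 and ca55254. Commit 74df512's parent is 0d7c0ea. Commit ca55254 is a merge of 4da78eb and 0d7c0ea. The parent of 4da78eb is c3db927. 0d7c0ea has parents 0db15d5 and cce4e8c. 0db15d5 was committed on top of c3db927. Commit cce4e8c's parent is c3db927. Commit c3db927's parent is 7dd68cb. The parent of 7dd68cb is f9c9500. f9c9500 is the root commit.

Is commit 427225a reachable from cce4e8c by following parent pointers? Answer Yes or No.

Ancestors of cce4e8c: {7dd68cb, c3db927, cce4e8c, f9c9500}.
427225a is not in that set, so it is not an ancestor of cce4e8c.

No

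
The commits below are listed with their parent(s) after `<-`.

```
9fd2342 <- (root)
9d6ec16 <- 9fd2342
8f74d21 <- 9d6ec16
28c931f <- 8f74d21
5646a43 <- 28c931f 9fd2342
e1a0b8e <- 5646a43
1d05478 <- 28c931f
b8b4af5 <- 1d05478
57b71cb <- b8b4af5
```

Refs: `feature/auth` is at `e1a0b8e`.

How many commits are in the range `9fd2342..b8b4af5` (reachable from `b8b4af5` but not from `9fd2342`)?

Reachable from b8b4af5: {1d05478, 28c931f, 8f74d21, 9d6ec16, 9fd2342, b8b4af5}.
Reachable from 9fd2342: {9fd2342}.
In b8b4af5's history but not 9fd2342's: {1d05478, 28c931f, 8f74d21, 9d6ec16, b8b4af5} — 5 commits.

5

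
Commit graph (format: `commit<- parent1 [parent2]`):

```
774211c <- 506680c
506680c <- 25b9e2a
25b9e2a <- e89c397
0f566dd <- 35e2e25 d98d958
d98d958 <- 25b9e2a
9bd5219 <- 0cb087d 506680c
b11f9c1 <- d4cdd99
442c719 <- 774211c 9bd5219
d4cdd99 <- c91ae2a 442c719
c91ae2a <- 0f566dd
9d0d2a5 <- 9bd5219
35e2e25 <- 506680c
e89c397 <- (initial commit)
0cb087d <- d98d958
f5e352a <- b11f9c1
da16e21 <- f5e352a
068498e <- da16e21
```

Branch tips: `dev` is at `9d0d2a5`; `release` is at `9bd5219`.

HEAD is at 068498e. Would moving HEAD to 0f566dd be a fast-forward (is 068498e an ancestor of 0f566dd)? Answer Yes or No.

No

A fast-forward from 068498e to 0f566dd is possible iff 068498e is an ancestor of 0f566dd.
Ancestors of 0f566dd: {0f566dd, 25b9e2a, 35e2e25, 506680c, d98d958, e89c397}.
068498e is not among them, so fast-forward is not possible.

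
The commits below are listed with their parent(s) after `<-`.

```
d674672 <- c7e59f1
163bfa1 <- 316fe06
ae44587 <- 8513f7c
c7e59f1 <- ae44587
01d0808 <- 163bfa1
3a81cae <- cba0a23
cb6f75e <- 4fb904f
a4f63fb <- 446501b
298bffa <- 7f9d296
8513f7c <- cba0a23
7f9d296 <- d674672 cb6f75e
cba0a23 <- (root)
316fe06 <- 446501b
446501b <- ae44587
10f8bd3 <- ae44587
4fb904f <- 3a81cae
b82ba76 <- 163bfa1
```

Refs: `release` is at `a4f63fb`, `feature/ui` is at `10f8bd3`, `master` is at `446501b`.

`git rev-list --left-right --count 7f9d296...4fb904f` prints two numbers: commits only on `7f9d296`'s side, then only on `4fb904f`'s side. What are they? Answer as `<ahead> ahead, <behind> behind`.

6 ahead, 0 behind

Reachable from 7f9d296: {3a81cae, 4fb904f, 7f9d296, 8513f7c, ae44587, c7e59f1, cb6f75e, cba0a23, d674672}.
Reachable from 4fb904f: {3a81cae, 4fb904f, cba0a23}.
Only in 7f9d296's history (ahead): {7f9d296, 8513f7c, ae44587, c7e59f1, cb6f75e, d674672} — 6.
Only in 4fb904f's history (behind): {} — 0.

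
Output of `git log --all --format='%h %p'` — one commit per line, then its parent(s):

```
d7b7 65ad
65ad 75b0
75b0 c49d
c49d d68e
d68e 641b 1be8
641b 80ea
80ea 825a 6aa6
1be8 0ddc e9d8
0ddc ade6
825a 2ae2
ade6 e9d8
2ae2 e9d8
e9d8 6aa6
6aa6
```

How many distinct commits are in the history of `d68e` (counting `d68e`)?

Walking parent pointers from d68e: reachable set = {0ddc, 1be8, 2ae2, 641b, 6aa6, 80ea, 825a, ade6, d68e, e9d8}.
That is 10 commits.

10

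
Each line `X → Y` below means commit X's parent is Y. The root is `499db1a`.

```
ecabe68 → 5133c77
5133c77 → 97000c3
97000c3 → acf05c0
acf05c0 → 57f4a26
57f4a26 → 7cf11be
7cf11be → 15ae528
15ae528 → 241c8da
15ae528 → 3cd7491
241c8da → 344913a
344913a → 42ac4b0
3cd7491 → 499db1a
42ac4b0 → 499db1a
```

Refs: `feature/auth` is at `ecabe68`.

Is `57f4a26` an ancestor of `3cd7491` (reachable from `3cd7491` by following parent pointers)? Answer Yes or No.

No

Ancestors of 3cd7491: {3cd7491, 499db1a}.
57f4a26 is not in that set, so it is not an ancestor of 3cd7491.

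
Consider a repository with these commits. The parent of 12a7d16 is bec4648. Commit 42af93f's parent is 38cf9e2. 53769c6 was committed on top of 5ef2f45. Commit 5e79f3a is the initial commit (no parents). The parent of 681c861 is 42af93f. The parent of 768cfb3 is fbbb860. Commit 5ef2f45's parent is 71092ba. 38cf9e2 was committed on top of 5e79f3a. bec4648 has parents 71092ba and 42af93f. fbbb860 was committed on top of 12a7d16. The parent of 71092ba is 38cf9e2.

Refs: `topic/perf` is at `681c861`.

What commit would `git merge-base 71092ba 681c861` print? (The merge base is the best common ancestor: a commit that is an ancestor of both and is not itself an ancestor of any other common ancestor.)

Ancestors of 71092ba: {38cf9e2, 5e79f3a, 71092ba}.
Ancestors of 681c861: {38cf9e2, 42af93f, 5e79f3a, 681c861}.
Common ancestors: {38cf9e2, 5e79f3a}.
Among these, 38cf9e2 is not an ancestor of any other common ancestor — it is the merge base.

38cf9e2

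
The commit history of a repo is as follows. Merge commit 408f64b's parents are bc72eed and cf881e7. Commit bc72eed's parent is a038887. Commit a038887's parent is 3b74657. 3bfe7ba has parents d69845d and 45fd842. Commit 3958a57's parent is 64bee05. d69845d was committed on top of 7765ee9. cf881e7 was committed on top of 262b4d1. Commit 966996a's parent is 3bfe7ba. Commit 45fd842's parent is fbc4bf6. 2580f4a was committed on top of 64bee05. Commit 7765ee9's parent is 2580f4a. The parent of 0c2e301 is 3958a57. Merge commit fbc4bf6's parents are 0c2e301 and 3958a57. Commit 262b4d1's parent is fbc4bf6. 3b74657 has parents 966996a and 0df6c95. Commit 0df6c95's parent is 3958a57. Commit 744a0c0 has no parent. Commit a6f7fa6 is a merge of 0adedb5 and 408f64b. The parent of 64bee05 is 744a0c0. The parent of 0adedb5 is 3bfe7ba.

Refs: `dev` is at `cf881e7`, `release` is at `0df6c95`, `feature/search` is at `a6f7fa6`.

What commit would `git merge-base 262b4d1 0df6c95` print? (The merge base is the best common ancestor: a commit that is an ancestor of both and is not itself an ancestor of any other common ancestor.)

Ancestors of 262b4d1: {0c2e301, 262b4d1, 3958a57, 64bee05, 744a0c0, fbc4bf6}.
Ancestors of 0df6c95: {0df6c95, 3958a57, 64bee05, 744a0c0}.
Common ancestors: {3958a57, 64bee05, 744a0c0}.
Among these, 3958a57 is not an ancestor of any other common ancestor — it is the merge base.

3958a57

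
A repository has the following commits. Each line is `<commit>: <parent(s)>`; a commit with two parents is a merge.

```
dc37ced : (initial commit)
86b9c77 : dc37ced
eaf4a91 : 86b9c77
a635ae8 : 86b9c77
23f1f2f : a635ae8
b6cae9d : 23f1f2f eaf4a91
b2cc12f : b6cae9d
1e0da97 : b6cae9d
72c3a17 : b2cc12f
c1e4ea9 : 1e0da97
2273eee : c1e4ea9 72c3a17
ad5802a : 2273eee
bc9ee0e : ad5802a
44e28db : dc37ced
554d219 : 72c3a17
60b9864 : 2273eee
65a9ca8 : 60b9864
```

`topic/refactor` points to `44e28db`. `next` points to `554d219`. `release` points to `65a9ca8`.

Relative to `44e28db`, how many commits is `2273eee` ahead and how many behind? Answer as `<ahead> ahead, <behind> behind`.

10 ahead, 1 behind

Reachable from 2273eee: {1e0da97, 2273eee, 23f1f2f, 72c3a17, 86b9c77, a635ae8, b2cc12f, b6cae9d, c1e4ea9, dc37ced, eaf4a91}.
Reachable from 44e28db: {44e28db, dc37ced}.
Only in 2273eee's history (ahead): {1e0da97, 2273eee, 23f1f2f, 72c3a17, 86b9c77, a635ae8, b2cc12f, b6cae9d, c1e4ea9, eaf4a91} — 10.
Only in 44e28db's history (behind): {44e28db} — 1.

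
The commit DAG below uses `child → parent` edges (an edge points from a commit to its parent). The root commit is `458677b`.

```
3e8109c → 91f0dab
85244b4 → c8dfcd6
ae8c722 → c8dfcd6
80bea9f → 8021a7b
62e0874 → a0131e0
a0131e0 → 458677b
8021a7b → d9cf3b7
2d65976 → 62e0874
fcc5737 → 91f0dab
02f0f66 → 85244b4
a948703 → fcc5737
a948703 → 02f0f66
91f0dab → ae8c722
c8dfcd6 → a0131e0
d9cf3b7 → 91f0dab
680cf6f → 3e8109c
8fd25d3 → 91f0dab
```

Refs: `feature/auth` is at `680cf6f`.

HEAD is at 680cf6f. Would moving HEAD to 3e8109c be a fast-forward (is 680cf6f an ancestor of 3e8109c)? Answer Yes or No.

A fast-forward from 680cf6f to 3e8109c is possible iff 680cf6f is an ancestor of 3e8109c.
Ancestors of 3e8109c: {3e8109c, 458677b, 91f0dab, a0131e0, ae8c722, c8dfcd6}.
680cf6f is not among them, so fast-forward is not possible.

No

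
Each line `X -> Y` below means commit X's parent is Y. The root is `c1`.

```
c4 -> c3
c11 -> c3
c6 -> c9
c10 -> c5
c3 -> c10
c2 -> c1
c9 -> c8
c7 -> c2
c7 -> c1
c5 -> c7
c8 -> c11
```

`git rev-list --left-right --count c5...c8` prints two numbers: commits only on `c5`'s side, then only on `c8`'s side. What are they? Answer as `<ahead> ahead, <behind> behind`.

0 ahead, 4 behind

Reachable from c5: {c1, c2, c5, c7}.
Reachable from c8: {c1, c10, c11, c2, c3, c5, c7, c8}.
Only in c5's history (ahead): {} — 0.
Only in c8's history (behind): {c10, c11, c3, c8} — 4.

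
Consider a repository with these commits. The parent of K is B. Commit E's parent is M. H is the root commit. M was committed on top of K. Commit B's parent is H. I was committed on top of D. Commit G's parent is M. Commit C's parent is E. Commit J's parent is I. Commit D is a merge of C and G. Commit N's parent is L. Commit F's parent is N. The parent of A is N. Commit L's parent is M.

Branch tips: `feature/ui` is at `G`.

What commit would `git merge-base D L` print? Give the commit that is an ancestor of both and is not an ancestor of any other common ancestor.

M

Ancestors of D: {B, C, D, E, G, H, K, M}.
Ancestors of L: {B, H, K, L, M}.
Common ancestors: {B, H, K, M}.
Among these, M is not an ancestor of any other common ancestor — it is the merge base.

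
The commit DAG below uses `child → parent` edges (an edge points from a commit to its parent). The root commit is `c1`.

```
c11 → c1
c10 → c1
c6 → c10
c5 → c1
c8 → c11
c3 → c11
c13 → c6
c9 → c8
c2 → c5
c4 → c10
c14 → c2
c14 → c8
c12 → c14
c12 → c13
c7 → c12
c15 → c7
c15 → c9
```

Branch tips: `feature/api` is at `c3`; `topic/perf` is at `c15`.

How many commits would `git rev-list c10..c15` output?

Reachable from c15: {c1, c10, c11, c12, c13, c14, c15, c2, c5, c6, c7, c8, c9}.
Reachable from c10: {c1, c10}.
In c15's history but not c10's: {c11, c12, c13, c14, c15, c2, c5, c6, c7, c8, c9} — 11 commits.

11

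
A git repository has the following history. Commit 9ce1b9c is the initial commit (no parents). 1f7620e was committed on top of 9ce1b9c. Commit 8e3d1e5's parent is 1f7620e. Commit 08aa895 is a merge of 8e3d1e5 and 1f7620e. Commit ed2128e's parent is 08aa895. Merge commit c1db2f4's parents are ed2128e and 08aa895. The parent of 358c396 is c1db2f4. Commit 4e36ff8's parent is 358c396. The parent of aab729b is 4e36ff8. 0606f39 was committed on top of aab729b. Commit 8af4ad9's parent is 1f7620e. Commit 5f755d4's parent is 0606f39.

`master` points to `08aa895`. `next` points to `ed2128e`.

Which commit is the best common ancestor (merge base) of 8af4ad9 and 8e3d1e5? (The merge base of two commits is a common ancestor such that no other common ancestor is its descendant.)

1f7620e

Ancestors of 8af4ad9: {1f7620e, 8af4ad9, 9ce1b9c}.
Ancestors of 8e3d1e5: {1f7620e, 8e3d1e5, 9ce1b9c}.
Common ancestors: {1f7620e, 9ce1b9c}.
Among these, 1f7620e is not an ancestor of any other common ancestor — it is the merge base.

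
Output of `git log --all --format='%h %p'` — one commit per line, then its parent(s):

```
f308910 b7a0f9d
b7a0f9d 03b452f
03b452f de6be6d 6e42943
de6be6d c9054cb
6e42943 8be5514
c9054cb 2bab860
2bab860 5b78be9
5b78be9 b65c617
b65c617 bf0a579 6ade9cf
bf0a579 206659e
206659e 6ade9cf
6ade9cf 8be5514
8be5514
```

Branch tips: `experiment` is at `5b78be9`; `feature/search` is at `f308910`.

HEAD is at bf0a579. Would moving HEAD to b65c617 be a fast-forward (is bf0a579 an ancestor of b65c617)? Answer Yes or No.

Yes

A fast-forward from bf0a579 to b65c617 is possible iff bf0a579 is an ancestor of b65c617.
Ancestors of b65c617: {206659e, 6ade9cf, 8be5514, b65c617, bf0a579}.
bf0a579 is among them, so fast-forward is possible.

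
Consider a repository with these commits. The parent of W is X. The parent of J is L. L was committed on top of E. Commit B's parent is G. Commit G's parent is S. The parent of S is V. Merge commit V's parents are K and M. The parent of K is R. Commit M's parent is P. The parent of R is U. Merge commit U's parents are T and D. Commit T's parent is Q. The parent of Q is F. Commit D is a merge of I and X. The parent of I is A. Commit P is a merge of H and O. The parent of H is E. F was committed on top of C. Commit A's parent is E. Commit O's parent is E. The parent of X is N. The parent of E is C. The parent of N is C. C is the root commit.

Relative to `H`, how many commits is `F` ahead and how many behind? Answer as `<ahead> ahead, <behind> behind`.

1 ahead, 2 behind

Reachable from F: {C, F}.
Reachable from H: {C, E, H}.
Only in F's history (ahead): {F} — 1.
Only in H's history (behind): {E, H} — 2.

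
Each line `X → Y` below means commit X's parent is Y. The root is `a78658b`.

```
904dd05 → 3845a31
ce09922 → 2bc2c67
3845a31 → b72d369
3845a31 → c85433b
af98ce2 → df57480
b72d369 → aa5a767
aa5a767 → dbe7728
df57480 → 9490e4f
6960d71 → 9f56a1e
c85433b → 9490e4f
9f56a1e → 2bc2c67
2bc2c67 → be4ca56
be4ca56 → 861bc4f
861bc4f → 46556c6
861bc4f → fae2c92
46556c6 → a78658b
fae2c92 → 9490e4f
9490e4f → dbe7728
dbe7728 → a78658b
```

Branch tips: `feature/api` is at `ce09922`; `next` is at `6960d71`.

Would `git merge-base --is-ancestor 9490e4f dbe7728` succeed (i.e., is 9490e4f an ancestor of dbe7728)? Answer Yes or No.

Ancestors of dbe7728: {a78658b, dbe7728}.
9490e4f is not in that set, so it is not an ancestor of dbe7728.

No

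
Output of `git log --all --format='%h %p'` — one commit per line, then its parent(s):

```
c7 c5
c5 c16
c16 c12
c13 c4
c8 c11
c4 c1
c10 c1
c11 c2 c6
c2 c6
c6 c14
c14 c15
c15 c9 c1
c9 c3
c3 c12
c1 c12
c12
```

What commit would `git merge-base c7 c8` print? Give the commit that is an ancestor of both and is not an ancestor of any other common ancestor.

c12

Ancestors of c7: {c12, c16, c5, c7}.
Ancestors of c8: {c1, c11, c12, c14, c15, c2, c3, c6, c8, c9}.
Common ancestors: {c12}.
The only common ancestor is c12, so it is the merge base.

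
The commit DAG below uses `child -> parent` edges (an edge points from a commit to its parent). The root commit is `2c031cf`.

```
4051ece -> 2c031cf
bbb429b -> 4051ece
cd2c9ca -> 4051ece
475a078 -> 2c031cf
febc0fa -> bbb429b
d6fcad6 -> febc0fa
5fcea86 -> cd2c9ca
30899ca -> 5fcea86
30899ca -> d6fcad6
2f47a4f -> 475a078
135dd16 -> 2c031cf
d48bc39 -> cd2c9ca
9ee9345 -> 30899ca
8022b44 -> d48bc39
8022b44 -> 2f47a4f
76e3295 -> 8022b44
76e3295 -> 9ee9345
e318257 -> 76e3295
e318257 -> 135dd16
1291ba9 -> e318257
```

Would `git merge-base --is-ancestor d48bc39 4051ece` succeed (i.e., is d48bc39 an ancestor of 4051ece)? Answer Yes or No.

Ancestors of 4051ece: {2c031cf, 4051ece}.
d48bc39 is not in that set, so it is not an ancestor of 4051ece.

No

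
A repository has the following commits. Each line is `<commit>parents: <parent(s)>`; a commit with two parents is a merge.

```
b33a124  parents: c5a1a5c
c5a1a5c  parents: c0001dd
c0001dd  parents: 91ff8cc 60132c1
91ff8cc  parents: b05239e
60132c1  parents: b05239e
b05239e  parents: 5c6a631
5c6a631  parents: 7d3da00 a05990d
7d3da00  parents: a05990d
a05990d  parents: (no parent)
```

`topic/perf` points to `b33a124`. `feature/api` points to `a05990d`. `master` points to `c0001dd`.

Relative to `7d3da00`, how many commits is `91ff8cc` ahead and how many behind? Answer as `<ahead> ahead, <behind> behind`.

3 ahead, 0 behind

Reachable from 91ff8cc: {5c6a631, 7d3da00, 91ff8cc, a05990d, b05239e}.
Reachable from 7d3da00: {7d3da00, a05990d}.
Only in 91ff8cc's history (ahead): {5c6a631, 91ff8cc, b05239e} — 3.
Only in 7d3da00's history (behind): {} — 0.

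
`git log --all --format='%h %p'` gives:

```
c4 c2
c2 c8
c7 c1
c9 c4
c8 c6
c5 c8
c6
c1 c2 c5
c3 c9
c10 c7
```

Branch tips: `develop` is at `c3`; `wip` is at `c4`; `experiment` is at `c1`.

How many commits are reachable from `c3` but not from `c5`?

4

Reachable from c3: {c2, c3, c4, c6, c8, c9}.
Reachable from c5: {c5, c6, c8}.
In c3's history but not c5's: {c2, c3, c4, c9} — 4 commits.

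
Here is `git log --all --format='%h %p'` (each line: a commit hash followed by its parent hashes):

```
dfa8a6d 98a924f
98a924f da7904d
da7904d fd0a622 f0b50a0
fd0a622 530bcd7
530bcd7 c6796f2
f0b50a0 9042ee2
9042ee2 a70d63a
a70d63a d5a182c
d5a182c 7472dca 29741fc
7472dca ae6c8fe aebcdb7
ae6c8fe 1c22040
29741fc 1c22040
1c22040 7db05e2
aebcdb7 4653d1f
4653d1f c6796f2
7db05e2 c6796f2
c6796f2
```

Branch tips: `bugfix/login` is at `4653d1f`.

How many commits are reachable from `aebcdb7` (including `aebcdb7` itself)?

Walking parent pointers from aebcdb7: reachable set = {4653d1f, aebcdb7, c6796f2}.
That is 3 commits.

3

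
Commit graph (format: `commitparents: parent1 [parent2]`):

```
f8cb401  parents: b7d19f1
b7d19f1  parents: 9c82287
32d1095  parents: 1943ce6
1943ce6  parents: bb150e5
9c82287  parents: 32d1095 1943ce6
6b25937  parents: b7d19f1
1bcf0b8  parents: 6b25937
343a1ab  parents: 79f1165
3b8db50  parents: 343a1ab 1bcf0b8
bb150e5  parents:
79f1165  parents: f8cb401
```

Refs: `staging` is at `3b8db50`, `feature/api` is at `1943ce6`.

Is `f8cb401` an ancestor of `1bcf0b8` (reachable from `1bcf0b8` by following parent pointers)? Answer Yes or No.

No

Ancestors of 1bcf0b8: {1943ce6, 1bcf0b8, 32d1095, 6b25937, 9c82287, b7d19f1, bb150e5}.
f8cb401 is not in that set, so it is not an ancestor of 1bcf0b8.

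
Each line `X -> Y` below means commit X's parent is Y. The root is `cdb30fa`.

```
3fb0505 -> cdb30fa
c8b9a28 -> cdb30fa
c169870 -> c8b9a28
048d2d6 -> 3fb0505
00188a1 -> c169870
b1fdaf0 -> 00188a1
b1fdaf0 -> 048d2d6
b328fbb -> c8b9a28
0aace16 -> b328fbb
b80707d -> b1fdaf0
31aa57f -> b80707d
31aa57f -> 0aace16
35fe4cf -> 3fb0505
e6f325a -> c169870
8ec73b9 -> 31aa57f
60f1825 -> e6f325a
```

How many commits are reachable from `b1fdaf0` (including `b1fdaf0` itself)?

7

Walking parent pointers from b1fdaf0: reachable set = {00188a1, 048d2d6, 3fb0505, b1fdaf0, c169870, c8b9a28, cdb30fa}.
That is 7 commits.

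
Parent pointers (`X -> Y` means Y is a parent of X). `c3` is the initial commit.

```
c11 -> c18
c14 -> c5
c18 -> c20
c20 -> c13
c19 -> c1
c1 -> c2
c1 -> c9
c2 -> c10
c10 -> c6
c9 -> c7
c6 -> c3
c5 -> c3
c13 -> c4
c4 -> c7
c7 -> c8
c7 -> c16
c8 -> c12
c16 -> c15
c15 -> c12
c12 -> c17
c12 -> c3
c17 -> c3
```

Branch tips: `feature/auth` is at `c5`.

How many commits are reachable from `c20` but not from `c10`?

Reachable from c20: {c12, c13, c15, c16, c17, c20, c3, c4, c7, c8}.
Reachable from c10: {c10, c3, c6}.
In c20's history but not c10's: {c12, c13, c15, c16, c17, c20, c4, c7, c8} — 9 commits.

9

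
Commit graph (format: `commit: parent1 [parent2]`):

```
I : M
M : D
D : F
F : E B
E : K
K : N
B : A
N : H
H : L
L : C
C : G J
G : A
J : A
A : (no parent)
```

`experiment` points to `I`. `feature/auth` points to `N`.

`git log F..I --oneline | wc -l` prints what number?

Reachable from I: {A, B, C, D, E, F, G, H, I, J, K, L, M, N}.
Reachable from F: {A, B, C, E, F, G, H, J, K, L, N}.
In I's history but not F's: {D, I, M} — 3 commits.

3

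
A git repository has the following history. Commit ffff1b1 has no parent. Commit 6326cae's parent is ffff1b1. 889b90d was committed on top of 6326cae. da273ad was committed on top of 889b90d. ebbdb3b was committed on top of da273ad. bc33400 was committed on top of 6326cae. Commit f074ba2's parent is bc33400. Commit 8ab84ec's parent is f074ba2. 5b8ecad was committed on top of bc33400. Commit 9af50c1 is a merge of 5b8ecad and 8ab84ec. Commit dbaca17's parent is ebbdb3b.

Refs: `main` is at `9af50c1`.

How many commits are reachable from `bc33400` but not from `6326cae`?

1

Reachable from bc33400: {6326cae, bc33400, ffff1b1}.
Reachable from 6326cae: {6326cae, ffff1b1}.
In bc33400's history but not 6326cae's: {bc33400} — 1 commit.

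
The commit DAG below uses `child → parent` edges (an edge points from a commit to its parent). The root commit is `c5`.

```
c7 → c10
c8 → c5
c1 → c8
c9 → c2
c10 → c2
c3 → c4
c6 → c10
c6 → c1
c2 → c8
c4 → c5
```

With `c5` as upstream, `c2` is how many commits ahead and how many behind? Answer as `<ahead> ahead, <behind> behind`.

2 ahead, 0 behind

Reachable from c2: {c2, c5, c8}.
Reachable from c5: {c5}.
Only in c2's history (ahead): {c2, c8} — 2.
Only in c5's history (behind): {} — 0.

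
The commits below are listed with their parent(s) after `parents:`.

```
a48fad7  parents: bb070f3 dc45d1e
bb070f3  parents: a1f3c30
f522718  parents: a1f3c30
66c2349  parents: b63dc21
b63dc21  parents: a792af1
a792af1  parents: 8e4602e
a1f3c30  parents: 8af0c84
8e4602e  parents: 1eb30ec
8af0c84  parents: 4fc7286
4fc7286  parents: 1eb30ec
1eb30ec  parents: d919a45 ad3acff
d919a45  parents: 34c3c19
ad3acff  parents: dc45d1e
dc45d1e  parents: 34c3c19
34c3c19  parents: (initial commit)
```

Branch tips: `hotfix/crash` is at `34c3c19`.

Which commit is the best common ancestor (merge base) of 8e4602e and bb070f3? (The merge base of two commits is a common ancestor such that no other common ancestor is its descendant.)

Ancestors of 8e4602e: {1eb30ec, 34c3c19, 8e4602e, ad3acff, d919a45, dc45d1e}.
Ancestors of bb070f3: {1eb30ec, 34c3c19, 4fc7286, 8af0c84, a1f3c30, ad3acff, bb070f3, d919a45, dc45d1e}.
Common ancestors: {1eb30ec, 34c3c19, ad3acff, d919a45, dc45d1e}.
Among these, 1eb30ec is not an ancestor of any other common ancestor — it is the merge base.

1eb30ec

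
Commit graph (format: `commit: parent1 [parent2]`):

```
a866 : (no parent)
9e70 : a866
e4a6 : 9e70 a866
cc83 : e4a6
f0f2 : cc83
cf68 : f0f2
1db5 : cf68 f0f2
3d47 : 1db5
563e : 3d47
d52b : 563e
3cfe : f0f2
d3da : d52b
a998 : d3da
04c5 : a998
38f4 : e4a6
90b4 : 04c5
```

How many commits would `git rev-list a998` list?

12

Walking parent pointers from a998: reachable set = {1db5, 3d47, 563e, 9e70, a866, a998, cc83, cf68, d3da, d52b, e4a6, f0f2}.
That is 12 commits.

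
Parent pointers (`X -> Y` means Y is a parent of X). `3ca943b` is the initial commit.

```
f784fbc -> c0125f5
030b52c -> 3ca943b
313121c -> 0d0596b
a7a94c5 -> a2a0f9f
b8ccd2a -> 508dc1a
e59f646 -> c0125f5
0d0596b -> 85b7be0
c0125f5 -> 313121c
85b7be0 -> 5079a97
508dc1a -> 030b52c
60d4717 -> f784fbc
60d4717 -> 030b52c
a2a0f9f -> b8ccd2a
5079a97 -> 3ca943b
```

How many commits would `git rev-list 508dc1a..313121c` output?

Reachable from 313121c: {0d0596b, 313121c, 3ca943b, 5079a97, 85b7be0}.
Reachable from 508dc1a: {030b52c, 3ca943b, 508dc1a}.
In 313121c's history but not 508dc1a's: {0d0596b, 313121c, 5079a97, 85b7be0} — 4 commits.

4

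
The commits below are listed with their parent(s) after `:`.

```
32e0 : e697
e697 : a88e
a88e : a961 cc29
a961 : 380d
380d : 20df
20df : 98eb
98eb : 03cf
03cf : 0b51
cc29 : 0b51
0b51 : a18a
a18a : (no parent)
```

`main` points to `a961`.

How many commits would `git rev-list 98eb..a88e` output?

Reachable from a88e: {03cf, 0b51, 20df, 380d, 98eb, a18a, a88e, a961, cc29}.
Reachable from 98eb: {03cf, 0b51, 98eb, a18a}.
In a88e's history but not 98eb's: {20df, 380d, a88e, a961, cc29} — 5 commits.

5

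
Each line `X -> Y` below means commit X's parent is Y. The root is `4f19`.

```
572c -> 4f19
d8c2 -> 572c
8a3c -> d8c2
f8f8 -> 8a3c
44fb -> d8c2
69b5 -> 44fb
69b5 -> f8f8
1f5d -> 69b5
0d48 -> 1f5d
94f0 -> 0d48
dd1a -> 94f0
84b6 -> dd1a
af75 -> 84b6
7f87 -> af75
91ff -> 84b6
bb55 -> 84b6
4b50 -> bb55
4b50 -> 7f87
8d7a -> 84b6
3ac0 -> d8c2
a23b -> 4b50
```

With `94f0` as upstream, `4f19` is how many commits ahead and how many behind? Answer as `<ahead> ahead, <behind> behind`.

Reachable from 4f19: {4f19}.
Reachable from 94f0: {0d48, 1f5d, 44fb, 4f19, 572c, 69b5, 8a3c, 94f0, d8c2, f8f8}.
Only in 4f19's history (ahead): {} — 0.
Only in 94f0's history (behind): {0d48, 1f5d, 44fb, 572c, 69b5, 8a3c, 94f0, d8c2, f8f8} — 9.

0 ahead, 9 behind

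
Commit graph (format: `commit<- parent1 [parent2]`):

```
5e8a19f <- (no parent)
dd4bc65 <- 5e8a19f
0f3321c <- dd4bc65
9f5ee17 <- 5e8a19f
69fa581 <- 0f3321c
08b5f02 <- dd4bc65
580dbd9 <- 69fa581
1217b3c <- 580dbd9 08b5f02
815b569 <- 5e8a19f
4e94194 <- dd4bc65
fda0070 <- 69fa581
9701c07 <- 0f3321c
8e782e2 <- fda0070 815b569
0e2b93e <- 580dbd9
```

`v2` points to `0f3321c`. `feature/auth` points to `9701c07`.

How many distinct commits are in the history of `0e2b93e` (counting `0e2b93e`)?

6

Walking parent pointers from 0e2b93e: reachable set = {0e2b93e, 0f3321c, 580dbd9, 5e8a19f, 69fa581, dd4bc65}.
That is 6 commits.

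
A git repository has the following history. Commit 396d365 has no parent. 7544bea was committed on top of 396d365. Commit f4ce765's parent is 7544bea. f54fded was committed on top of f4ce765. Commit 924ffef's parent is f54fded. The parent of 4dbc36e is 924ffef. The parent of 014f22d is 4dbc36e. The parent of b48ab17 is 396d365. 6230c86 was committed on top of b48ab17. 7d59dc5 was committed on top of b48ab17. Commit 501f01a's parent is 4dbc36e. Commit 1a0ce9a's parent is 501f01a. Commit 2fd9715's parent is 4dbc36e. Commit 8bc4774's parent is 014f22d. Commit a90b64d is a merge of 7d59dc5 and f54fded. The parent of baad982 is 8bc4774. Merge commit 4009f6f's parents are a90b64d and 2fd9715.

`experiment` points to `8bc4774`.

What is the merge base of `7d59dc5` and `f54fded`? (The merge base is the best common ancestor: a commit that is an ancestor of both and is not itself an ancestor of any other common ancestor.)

396d365

Ancestors of 7d59dc5: {396d365, 7d59dc5, b48ab17}.
Ancestors of f54fded: {396d365, 7544bea, f4ce765, f54fded}.
Common ancestors: {396d365}.
The only common ancestor is 396d365, so it is the merge base.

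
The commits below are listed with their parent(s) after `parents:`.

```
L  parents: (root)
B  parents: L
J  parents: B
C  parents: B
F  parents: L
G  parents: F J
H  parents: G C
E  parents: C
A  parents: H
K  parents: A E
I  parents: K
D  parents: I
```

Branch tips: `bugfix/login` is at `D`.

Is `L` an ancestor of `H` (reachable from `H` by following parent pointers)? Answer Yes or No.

Yes

Ancestors of H (commits reachable by following parents): {B, C, F, G, H, J, L}.
L is in that set, so it is an ancestor of H.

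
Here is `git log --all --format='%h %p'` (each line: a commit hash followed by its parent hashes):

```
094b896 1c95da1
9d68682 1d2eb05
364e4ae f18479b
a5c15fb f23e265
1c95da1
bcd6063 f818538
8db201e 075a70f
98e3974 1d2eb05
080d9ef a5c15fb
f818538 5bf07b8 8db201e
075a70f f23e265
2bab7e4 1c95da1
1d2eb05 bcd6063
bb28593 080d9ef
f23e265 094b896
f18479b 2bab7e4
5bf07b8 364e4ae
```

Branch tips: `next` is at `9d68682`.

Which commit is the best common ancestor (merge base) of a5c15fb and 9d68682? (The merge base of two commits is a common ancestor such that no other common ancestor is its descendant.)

f23e265

Ancestors of a5c15fb: {094b896, 1c95da1, a5c15fb, f23e265}.
Ancestors of 9d68682: {075a70f, 094b896, 1c95da1, 1d2eb05, 2bab7e4, 364e4ae, 5bf07b8, 8db201e, 9d68682, bcd6063, f18479b, f23e265, f818538}.
Common ancestors: {094b896, 1c95da1, f23e265}.
Among these, f23e265 is not an ancestor of any other common ancestor — it is the merge base.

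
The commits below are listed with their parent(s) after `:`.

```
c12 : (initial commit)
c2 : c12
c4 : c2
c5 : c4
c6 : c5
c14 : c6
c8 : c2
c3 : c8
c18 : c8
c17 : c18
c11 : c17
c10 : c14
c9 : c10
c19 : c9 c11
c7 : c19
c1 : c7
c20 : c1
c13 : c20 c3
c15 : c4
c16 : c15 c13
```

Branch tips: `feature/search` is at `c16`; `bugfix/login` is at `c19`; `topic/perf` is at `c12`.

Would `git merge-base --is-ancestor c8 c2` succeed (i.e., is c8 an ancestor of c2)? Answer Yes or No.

No

Ancestors of c2: {c12, c2}.
c8 is not in that set, so it is not an ancestor of c2.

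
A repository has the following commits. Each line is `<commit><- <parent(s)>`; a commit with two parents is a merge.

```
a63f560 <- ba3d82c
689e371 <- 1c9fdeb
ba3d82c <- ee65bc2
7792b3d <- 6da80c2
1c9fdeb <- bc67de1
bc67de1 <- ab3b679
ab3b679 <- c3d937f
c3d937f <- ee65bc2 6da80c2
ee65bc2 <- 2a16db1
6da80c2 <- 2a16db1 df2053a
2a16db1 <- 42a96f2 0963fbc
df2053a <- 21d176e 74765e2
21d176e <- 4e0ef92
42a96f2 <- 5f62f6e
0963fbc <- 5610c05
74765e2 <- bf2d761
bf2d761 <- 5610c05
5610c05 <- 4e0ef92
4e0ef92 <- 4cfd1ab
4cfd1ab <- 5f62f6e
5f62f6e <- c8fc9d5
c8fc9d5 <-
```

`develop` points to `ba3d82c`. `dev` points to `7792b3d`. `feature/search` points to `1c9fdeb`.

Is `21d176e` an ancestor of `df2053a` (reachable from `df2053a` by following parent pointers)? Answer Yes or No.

Ancestors of df2053a (commits reachable by following parents): {21d176e, 4cfd1ab, 4e0ef92, 5610c05, 5f62f6e, 74765e2, bf2d761, c8fc9d5, df2053a}.
21d176e is in that set, so it is an ancestor of df2053a.

Yes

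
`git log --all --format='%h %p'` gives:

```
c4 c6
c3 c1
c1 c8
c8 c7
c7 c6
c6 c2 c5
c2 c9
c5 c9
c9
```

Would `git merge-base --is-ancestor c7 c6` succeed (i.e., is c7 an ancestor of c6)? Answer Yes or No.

Ancestors of c6: {c2, c5, c6, c9}.
c7 is not in that set, so it is not an ancestor of c6.

No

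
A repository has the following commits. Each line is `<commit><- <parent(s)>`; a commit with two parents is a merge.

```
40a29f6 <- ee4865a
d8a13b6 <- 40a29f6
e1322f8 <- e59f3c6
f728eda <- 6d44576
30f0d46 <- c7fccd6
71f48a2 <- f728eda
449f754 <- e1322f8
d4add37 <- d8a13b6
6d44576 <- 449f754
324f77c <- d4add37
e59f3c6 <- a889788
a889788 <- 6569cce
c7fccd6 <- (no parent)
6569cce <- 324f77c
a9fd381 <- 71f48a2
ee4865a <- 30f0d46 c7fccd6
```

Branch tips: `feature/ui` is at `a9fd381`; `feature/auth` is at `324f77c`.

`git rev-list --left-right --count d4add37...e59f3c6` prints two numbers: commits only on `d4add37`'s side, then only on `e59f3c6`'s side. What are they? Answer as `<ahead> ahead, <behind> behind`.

0 ahead, 4 behind

Reachable from d4add37: {30f0d46, 40a29f6, c7fccd6, d4add37, d8a13b6, ee4865a}.
Reachable from e59f3c6: {30f0d46, 324f77c, 40a29f6, 6569cce, a889788, c7fccd6, d4add37, d8a13b6, e59f3c6, ee4865a}.
Only in d4add37's history (ahead): {} — 0.
Only in e59f3c6's history (behind): {324f77c, 6569cce, a889788, e59f3c6} — 4.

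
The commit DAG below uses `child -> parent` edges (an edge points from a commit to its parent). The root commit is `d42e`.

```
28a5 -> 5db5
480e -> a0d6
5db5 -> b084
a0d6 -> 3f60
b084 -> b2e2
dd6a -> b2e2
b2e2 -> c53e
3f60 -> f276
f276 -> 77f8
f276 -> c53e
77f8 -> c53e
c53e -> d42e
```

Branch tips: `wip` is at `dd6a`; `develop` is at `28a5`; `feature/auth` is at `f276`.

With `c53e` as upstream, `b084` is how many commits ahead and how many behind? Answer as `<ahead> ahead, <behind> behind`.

2 ahead, 0 behind

Reachable from b084: {b084, b2e2, c53e, d42e}.
Reachable from c53e: {c53e, d42e}.
Only in b084's history (ahead): {b084, b2e2} — 2.
Only in c53e's history (behind): {} — 0.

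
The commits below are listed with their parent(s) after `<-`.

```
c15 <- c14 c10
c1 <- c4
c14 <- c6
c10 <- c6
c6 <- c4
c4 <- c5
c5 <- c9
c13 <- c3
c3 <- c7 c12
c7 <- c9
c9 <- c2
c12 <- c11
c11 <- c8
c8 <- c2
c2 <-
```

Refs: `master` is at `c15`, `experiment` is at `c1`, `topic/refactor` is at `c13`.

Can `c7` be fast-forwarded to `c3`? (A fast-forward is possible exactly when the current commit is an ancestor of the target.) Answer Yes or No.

Yes

A fast-forward from c7 to c3 is possible iff c7 is an ancestor of c3.
Ancestors of c3: {c11, c12, c2, c3, c7, c8, c9}.
c7 is among them, so fast-forward is possible.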